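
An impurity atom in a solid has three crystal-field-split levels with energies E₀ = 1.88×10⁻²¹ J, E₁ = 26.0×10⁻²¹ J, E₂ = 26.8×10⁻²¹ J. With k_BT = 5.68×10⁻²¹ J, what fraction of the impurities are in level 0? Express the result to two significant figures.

Eᵢ/kT = 0.3310, 4.577, 4.718.
Z = Σ e^(−Eᵢ/kT) = e^(−0.3310) + e^(−4.577) + e^(−4.718) = 0.7182 + 0.01029 + 0.008933 = 0.7374.
P₀ = e^(−E₀/kT) / Z = 0.7182/0.7374 = 0.97.

0.97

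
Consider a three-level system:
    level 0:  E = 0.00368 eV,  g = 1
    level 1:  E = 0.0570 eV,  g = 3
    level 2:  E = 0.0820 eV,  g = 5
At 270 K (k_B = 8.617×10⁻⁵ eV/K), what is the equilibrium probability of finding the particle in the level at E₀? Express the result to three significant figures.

0.678

k_BT = 8.617×10⁻⁵ × 270 K = 0.023266 eV.
Eᵢ/kT = 0.15817, 2.4499, 3.5245.
Z = Σ gᵢe^(−Eᵢ/kT) = 1·e^(−0.15817) + 3·e^(−2.4499) + 5·e^(−3.5245) = 0.85370 + 0.25891 + 0.14733 = 1.2599.
P₀ = g₀ e^(−E₀/kT) / Z = 0.85370/1.2599 = 0.678.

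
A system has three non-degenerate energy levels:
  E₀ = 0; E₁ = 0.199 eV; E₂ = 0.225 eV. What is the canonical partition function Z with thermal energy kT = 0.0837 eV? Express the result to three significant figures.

Z = 1.16

Eᵢ/kT = 0, 2.3775, 2.6882.
Z = Σ e^(−Eᵢ/kT) = e^(−0) + e^(−2.3775) + e^(−2.6882) = 1.0000 + 0.092782 + 0.068003 = 1.1608.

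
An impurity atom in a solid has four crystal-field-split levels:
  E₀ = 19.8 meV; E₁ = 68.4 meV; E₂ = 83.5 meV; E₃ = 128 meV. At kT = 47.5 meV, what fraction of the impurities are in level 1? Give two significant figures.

Eᵢ/kT = 0.4168, 1.440, 1.758, 2.695.
Z = Σ e^(−Eᵢ/kT) = e^(−0.4168) + e^(−1.440) + e^(−1.758) + e^(−2.695) = 0.6592 + 0.2369 + 0.1724 + 0.06754 = 1.136.
P₁ = e^(−E₁/kT) / Z = 0.2369/1.136 = 0.21.

0.21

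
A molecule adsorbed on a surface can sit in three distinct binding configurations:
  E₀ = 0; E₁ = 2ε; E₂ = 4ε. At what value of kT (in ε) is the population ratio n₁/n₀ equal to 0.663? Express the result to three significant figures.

4.87 ε

n₁/n₀ = exp[−(E₁−E₀)/kT] = 0.663.
⇒ (E₁−E₀)/kT = ln(1/0.663) = ln(1.5083) = 0.41098.
kT = 2ε / 0.41098 = 4.87 ε.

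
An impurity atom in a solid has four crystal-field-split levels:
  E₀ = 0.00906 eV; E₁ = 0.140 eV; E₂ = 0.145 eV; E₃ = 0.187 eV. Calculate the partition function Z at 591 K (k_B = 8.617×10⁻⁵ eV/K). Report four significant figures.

Z = 0.9844

k_BT = 8.617×10⁻⁵ × 591 K = 0.0509265 eV.
Eᵢ/kT = 0.177903, 2.74906, 2.84724, 3.67196.
Z = Σ e^(−Eᵢ/kT) = e^(−0.177903) + e^(−2.74906) + e^(−2.84724) + e^(−3.67196) = 0.837024 + 0.0639880 + 0.0580042 + 0.0254266 = 0.984443.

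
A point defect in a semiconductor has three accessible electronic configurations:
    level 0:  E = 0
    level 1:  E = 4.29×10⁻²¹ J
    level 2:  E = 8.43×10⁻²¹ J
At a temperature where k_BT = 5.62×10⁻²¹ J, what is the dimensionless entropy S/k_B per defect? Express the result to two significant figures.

0.93

Eᵢ/kT = 0, 0.7633, 1.500.
Z = Σ e^(−Eᵢ/kT) = e^(−0) + e^(−0.7633) + e^(−1.500) = 1.000 + 0.4661 + 0.2231 = 1.689.
⟨E⟩ = Σ EᵢPᵢ = 2.297 ×10⁻²¹ J.
S/k_B = ln Z + ⟨E⟩/kT = ln(1.689) + 2.297/5.62 = 0.5241 + 0.4087 = 0.93.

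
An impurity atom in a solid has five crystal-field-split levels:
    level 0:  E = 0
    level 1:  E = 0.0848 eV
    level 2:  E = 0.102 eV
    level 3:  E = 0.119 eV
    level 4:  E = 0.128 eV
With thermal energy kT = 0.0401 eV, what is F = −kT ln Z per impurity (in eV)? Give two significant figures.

Eᵢ/kT = 0, 2.115, 2.544, 2.968, 3.192.
Z = Σ e^(−Eᵢ/kT) = e^(−0) + e^(−2.115) + e^(−2.544) + e^(−2.968) + e^(−3.192) = 1.000 + 0.1206 + 0.07855 + 0.05141 + 0.04109 = 1.292.
F = −kT ln Z = −0.0401 × ln(1.292) = −0.0401 × 0.2562 = -0.010 eV.

-0.010 eV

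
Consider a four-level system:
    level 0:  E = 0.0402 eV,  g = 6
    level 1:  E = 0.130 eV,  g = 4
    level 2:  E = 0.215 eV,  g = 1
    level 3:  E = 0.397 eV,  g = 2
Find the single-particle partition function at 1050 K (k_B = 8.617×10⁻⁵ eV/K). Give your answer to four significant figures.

k_BT = 8.617×10⁻⁵ × 1050 K = 0.0904785 eV.
Eᵢ/kT = 0.444304, 1.43681, 2.37626, 4.38778.
Z = Σ gᵢe^(−Eᵢ/kT) = 6·e^(−0.444304) + 4·e^(−1.43681) + 1·e^(−2.37626) + 2·e^(−4.38778) = 3.84762 + 0.950739 + 0.0928974 + 0.0248566 = 4.91611.

Z = 4.916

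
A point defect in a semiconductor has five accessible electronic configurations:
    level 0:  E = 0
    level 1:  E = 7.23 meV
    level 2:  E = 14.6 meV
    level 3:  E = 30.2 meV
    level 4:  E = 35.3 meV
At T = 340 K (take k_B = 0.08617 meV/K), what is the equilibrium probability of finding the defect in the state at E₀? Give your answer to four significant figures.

k_BT = 0.08617 × 340 K = 29.2978 meV.
Eᵢ/kT = 0, 0.246776, 0.498331, 1.03079, 1.20487.
Z = Σ e^(−Eᵢ/kT) = e^(−0) + e^(−0.246776) + e^(−0.498331) + e^(−1.03079) + e^(−1.20487) = 1.00000 + 0.781316 + 0.607544 + 0.356725 + 0.299731 = 3.04532.
P₀ = e^(−E₀/kT) / Z = 1.00000/3.04532 = 0.3284.

0.3284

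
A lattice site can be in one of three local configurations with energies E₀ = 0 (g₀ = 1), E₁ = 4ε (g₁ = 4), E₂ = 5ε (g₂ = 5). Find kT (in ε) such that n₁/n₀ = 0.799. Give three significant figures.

2.48 ε

n₁/n₀ = (g₁/g₀) exp[−(E₁−E₀)/kT] = 0.799.
⇒ (E₁−E₀)/kT = ln((4/1)/0.799) = ln(5.0063) = 1.6107.
kT = 4ε / 1.6107 = 2.48 ε.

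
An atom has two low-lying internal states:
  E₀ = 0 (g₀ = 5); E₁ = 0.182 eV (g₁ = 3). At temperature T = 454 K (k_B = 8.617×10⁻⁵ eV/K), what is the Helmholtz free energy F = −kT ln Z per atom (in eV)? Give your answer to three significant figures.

-0.0632 eV

k_BT = 8.617×10⁻⁵ × 454 K = 0.039121 eV.
Eᵢ/kT = 0, 4.6522.
Z = Σ gᵢe^(−Eᵢ/kT) = 5·e^(−0) + 3·e^(−4.6522) = 5.0000 + 0.028622 = 5.0286.
F = −kT ln Z = −0.039121 × ln(5.0286) = −0.039121 × 1.6151 = -0.0632 eV.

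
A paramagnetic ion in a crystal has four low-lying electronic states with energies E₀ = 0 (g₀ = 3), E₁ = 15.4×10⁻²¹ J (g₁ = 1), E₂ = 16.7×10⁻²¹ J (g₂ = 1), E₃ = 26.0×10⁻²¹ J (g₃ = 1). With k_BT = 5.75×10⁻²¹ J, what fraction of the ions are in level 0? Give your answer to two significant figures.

0.96

Eᵢ/kT = 0, 2.678, 2.904, 4.522.
Z = Σ gᵢe^(−Eᵢ/kT) = 3·e^(−0) + 1·e^(−2.678) + 1·e^(−2.904) + 1·e^(−4.522) = 3.000 + 0.06870 + 0.05480 + 0.01087 = 3.134.
P₀ = g₀ e^(−E₀/kT) / Z = 3.000/3.134 = 0.96.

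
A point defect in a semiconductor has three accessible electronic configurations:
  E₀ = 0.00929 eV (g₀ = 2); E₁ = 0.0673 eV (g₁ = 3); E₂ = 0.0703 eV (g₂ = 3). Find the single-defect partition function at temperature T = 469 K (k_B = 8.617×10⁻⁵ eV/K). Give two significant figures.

Z = 2.7

k_BT = 8.617×10⁻⁵ × 469 K = 0.04041 eV.
Eᵢ/kT = 0.2299, 1.665, 1.740.
Z = Σ gᵢe^(−Eᵢ/kT) = 2·e^(−0.2299) + 3·e^(−1.665) + 3·e^(−1.740) = 1.589 + 0.5676 + 0.5266 = 2.683.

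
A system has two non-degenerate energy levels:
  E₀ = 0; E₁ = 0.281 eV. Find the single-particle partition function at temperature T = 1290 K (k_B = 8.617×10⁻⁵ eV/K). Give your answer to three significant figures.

k_BT = 8.617×10⁻⁵ × 1290 K = 0.11116 eV.
Eᵢ/kT = 0, 2.5279.
Z = Σ e^(−Eᵢ/kT) = e^(−0) + e^(−2.5279) = 1.0000 + 0.079826 = 1.0798.

Z = 1.08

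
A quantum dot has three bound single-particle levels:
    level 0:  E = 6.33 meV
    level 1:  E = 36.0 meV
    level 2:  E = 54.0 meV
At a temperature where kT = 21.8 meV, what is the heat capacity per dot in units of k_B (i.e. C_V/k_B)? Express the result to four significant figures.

Eᵢ/kT = 0.290367, 1.65138, 2.47706.
Z = Σ e^(−Eᵢ/kT) = e^(−0.290367) + e^(−1.65138) + e^(−2.47706) = 0.747989 + 0.191785 + 0.0839898 = 1.02376.
⟨E⟩ = 15.7991 meV, ⟨E²⟩ = 511.290 meV².
C_V/k_B = (⟨E²⟩ − ⟨E⟩²)/(kT)² = (511.290 − 249.612)/475.240 = 0.5506.

0.5506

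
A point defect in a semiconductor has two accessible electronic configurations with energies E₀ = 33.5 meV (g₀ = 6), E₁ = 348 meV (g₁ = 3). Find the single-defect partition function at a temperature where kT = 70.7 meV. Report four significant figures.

Eᵢ/kT = 0.473833, 4.92221.
Z = Σ gᵢe^(−Eᵢ/kT) = 6·e^(−0.473833) + 3·e^(−4.92221) = 3.73567 + 0.0218491 = 3.75752.

Z = 3.758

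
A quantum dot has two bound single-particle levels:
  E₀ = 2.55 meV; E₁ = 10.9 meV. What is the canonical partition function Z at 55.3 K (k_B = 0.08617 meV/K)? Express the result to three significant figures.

Z = 0.687

k_BT = 0.08617 × 55.3 K = 4.7652 meV.
Eᵢ/kT = 0.53513, 2.2874.
Z = Σ e^(−Eᵢ/kT) = e^(−0.53513) + e^(−2.2874) = 0.58559 + 0.10153 = 0.68712.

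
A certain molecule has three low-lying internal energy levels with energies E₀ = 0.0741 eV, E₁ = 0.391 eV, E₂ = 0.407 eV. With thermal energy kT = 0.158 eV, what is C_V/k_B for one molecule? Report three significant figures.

0.685

Eᵢ/kT = 0.46899, 2.4747, 2.5759.
Z = Σ e^(−Eᵢ/kT) = e^(−0.46899) + e^(−2.4747) + e^(−2.5759) = 0.62563 + 0.084188 + 0.076085 = 0.78590.
⟨E⟩ = 0.14028 eV, ⟨E²⟩ = 0.036785 eV².
C_V/k_B = (⟨E²⟩ − ⟨E⟩²)/(kT)² = (0.036785 − 0.019678)/0.024964 = 0.685.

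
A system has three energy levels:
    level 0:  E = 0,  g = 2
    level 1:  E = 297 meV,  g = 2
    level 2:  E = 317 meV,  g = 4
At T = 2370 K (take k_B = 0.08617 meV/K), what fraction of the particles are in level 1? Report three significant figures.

k_BT = 0.08617 × 2370 K = 204.22 meV.
Eᵢ/kT = 0, 1.4543, 1.5522.
Z = Σ gᵢe^(−Eᵢ/kT) = 2·e^(−0) + 2·e^(−1.4543) + 4·e^(−1.5522) = 2.0000 + 0.46713 + 0.84713 = 3.3143.
P₁ = g₁ e^(−E₁/kT) / Z = 0.46713/3.3143 = 0.141.

0.141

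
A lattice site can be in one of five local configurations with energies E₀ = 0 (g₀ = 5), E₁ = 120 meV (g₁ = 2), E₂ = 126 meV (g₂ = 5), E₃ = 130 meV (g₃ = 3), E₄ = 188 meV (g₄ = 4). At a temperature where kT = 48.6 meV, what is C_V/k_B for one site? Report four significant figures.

Eᵢ/kT = 0, 2.46914, 2.59259, 2.67490, 3.86831.
Z = Σ gᵢe^(−Eᵢ/kT) = 5·e^(−0) + 2·e^(−2.46914) + 5·e^(−2.59259) + 3·e^(−2.67490) + 4·e^(−3.86831) = 5.00000 + 0.169315 + 0.374130 + 0.206741 + 0.0835746 = 5.83376.
⟨E⟩ = 18.8637 meV, ⟨E²⟩ = 2541.35 meV².
C_V/k_B = (⟨E²⟩ − ⟨E⟩²)/(kT)² = (2541.35 − 355.839)/2361.96 = 0.9253.

0.9253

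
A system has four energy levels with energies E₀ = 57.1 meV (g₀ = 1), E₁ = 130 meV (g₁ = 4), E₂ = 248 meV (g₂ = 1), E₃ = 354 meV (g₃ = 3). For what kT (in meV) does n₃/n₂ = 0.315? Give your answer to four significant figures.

n₃/n₂ = (g₃/g₂) exp[−(E₃−E₂)/kT] = 0.315.
⇒ (E₃−E₂)/kT = ln((3/1)/0.315) = ln(9.52381) = 2.25379.
kT = 106 meV / 2.25379 = 47.03 meV.

47.03 meV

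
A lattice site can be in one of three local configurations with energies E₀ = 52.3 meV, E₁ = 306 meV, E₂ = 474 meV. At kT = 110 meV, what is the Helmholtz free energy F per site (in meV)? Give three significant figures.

Eᵢ/kT = 0.47545, 2.7818, 4.3091.
Z = Σ e^(−Eᵢ/kT) = e^(−0.47545) + e^(−2.7818) + e^(−4.3091) = 0.62161 + 0.061927 + 0.013446 = 0.69698.
F = −kT ln Z = −110 × ln(0.69698) = −110 × -0.36100 = 39.7 meV.

39.7 meV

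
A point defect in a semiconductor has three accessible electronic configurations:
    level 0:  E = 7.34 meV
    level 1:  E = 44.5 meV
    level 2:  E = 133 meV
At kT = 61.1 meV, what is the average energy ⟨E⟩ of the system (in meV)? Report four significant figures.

29.05 meV

Eᵢ/kT = 0.120131, 0.728314, 2.17676.
Z = Σ e^(−Eᵢ/kT) = e^(−0.120131) + e^(−0.728314) + e^(−2.17676) = 0.886804 + 0.482722 + 0.113408 = 1.48293.
⟨E⟩ = Σ Eᵢ e^(−Eᵢ/kT) / Z = (7.34·0.886804 + 44.5·0.482722 + 133·0.113408) / 1.48293 = 29.05 meV.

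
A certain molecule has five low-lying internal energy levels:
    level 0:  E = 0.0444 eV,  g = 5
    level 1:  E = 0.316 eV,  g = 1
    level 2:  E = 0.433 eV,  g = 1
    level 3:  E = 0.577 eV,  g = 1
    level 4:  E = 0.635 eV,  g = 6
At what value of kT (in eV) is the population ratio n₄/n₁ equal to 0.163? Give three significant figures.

0.0885 eV

n₄/n₁ = (g₄/g₁) exp[−(E₄−E₁)/kT] = 0.163.
⇒ (E₄−E₁)/kT = ln((6/1)/0.163) = ln(36.810) = 3.6058.
kT = 0.319 eV / 3.6058 = 0.0885 eV.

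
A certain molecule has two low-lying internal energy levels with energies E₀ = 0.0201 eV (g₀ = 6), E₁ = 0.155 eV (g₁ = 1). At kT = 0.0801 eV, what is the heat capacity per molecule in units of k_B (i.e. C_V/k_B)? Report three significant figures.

0.0826

Eᵢ/kT = 0.25094, 1.9351.
Z = Σ gᵢe^(−Eᵢ/kT) = 6·e^(−0.25094) + 1·e^(−1.9351) = 4.6684 + 0.14441 = 4.8128.
⟨E⟩ = 0.024148 eV, ⟨E²⟩ = 0.0011128 eV².
C_V/k_B = (⟨E²⟩ − ⟨E⟩²)/(kT)² = (0.0011128 − 0.00058313)/0.0064160 = 0.0826.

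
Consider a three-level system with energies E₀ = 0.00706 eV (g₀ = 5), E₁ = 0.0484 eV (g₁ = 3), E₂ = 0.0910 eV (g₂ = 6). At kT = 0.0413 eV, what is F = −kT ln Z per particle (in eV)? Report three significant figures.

Eᵢ/kT = 0.17094, 1.1719, 2.2034.
Z = Σ gᵢe^(−Eᵢ/kT) = 5·e^(−0.17094) + 3·e^(−1.1719) + 6·e^(−2.2034) = 4.2144 + 0.92933 + 0.66256 = 5.8063.
F = −kT ln Z = −0.0413 × ln(5.8063) = −0.0413 × 1.7589 = -0.0726 eV.

-0.0726 eV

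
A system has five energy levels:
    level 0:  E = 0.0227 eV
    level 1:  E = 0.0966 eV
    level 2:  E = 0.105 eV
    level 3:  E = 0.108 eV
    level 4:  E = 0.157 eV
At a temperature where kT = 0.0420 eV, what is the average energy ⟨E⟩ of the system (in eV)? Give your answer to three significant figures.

0.0503 eV

Eᵢ/kT = 0.54048, 2.3000, 2.5000, 2.5714, 3.7381.
Z = Σ e^(−Eᵢ/kT) = e^(−0.54048) + e^(−2.3000) + e^(−2.5000) + e^(−2.5714) + e^(−3.7381) = 0.58247 + 0.10026 + 0.082085 + 0.076428 + 0.023799 = 0.86504.
⟨E⟩ = Σ Eᵢ e^(−Eᵢ/kT) / Z = (0.0227·0.58247 + 0.0966·0.10026 + 0.105·0.082085 + 0.108·0.076428 + 0.157·0.023799) / 0.86504 = 0.0503 eV.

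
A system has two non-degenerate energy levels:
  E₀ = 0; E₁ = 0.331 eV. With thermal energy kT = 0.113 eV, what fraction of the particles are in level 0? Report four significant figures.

Eᵢ/kT = 0, 2.92920.
Z = Σ e^(−Eᵢ/kT) = e^(−0) + e^(−2.92920) = 1.00000 + 0.0534398 = 1.05344.
P₀ = e^(−E₀/kT) / Z = 1.00000/1.05344 = 0.9493.

0.9493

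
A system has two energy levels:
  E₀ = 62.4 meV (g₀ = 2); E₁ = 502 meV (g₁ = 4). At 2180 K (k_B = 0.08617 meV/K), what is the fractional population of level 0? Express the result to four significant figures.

0.8385

k_BT = 0.08617 × 2180 K = 187.851 meV.
Eᵢ/kT = 0.332178, 2.67233.
Z = Σ gᵢe^(−Eᵢ/kT) = 2·e^(−0.332178) + 4·e^(−2.67233) = 1.43472 + 0.276364 = 1.71108.
P₀ = g₀ e^(−E₀/kT) / Z = 1.43472/1.71108 = 0.8385.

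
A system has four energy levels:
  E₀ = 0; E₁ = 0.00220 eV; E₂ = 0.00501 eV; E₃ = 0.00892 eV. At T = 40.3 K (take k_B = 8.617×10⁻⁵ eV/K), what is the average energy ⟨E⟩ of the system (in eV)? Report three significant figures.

k_BT = 8.617×10⁻⁵ × 40.3 K = 0.0034727 eV.
Eᵢ/kT = 0, 0.63351, 1.4427, 2.5686.
Z = Σ e^(−Eᵢ/kT) = e^(−0) + e^(−0.63351) + e^(−1.4427) + e^(−2.5686) = 1.0000 + 0.53073 + 0.23629 + 0.076643 = 1.8437.
⟨E⟩ = Σ Eᵢ e^(−Eᵢ/kT) / Z = (0·1.0000 + 0.00220·0.53073 + 0.00501·0.23629 + 0.00892·0.076643) / 1.8437 = 0.00165 eV.

0.00165 eV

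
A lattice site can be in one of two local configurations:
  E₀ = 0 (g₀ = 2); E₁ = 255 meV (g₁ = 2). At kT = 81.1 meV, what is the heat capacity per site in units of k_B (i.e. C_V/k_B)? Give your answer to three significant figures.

Eᵢ/kT = 0, 3.1443.
Z = Σ gᵢe^(−Eᵢ/kT) = 2·e^(−0) + 2·e^(−3.1443) = 2.0000 + 0.086194 = 2.0862.
⟨E⟩ = 10.536 meV, ⟨E²⟩ = 2686.6 meV².
C_V/k_B = (⟨E²⟩ − ⟨E⟩²)/(kT)² = (2686.6 − 111.01)/6577.2 = 0.392.

0.392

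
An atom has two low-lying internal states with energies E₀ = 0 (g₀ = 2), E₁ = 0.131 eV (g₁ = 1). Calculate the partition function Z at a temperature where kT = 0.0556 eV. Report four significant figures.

Z = 2.095

Eᵢ/kT = 0, 2.35612.
Z = Σ gᵢe^(−Eᵢ/kT) = 2·e^(−0) + 1·e^(−2.35612) = 2.00000 + 0.0947873 = 2.09479.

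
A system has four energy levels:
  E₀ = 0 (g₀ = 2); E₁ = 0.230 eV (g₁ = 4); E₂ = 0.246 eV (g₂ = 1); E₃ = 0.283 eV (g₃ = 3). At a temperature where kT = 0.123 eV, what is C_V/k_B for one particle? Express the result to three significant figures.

Eᵢ/kT = 0, 1.8699, 2.0000, 2.3008.
Z = Σ gᵢe^(−Eᵢ/kT) = 2·e^(−0) + 4·e^(−1.8699) + 1·e^(−2.0000) + 3·e^(−2.3008) = 2.0000 + 0.61656 + 0.13534 + 0.30054 = 3.0524.
⟨E⟩ = 0.085230 eV, ⟨E²⟩ = 0.021254 eV².
C_V/k_B = (⟨E²⟩ − ⟨E⟩²)/(kT)² = (0.021254 − 0.0072642)/0.015129 = 0.925.

0.925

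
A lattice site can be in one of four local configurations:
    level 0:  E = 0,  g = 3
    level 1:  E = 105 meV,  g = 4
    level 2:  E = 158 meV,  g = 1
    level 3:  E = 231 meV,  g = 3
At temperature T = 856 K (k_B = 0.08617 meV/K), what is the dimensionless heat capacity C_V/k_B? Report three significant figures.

k_BT = 0.08617 × 856 K = 73.762 meV.
Eᵢ/kT = 0, 1.4235, 2.1420, 3.1317.
Z = Σ gᵢe^(−Eᵢ/kT) = 3·e^(−0) + 4·e^(−1.4235) + 1·e^(−2.1420) + 3·e^(−3.1317) = 3.0000 + 0.96348 + 0.11742 + 0.13093 = 4.2118.
⟨E⟩ = 35.605 meV, ⟨E²⟩ = 4876.8 meV².
C_V/k_B = (⟨E²⟩ − ⟨E⟩²)/(kT)² = (4876.8 − 1267.7)/5440.8 = 0.663.

0.663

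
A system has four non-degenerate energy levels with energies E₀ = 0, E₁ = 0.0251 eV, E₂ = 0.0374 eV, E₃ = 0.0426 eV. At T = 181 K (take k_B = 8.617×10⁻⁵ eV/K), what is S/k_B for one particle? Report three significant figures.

0.834

k_BT = 8.617×10⁻⁵ × 181 K = 0.015597 eV.
Eᵢ/kT = 0, 1.6093, 2.3979, 2.7313.
Z = Σ e^(−Eᵢ/kT) = e^(−0) + e^(−1.6093) + e^(−2.3979) + e^(−2.7313) = 1.0000 + 0.20003 + 0.090909 + 0.065135 = 1.3561.
⟨E⟩ = Σ EᵢPᵢ = 0.0082557 eV.
S/k_B = ln Z + ⟨E⟩/kT = ln(1.3561) + 0.0082557/0.015597 = 0.30461 + 0.52931 = 0.834.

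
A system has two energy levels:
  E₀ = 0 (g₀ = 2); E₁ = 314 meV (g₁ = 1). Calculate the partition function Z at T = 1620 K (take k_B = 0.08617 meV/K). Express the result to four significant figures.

Z = 2.105

k_BT = 0.08617 × 1620 K = 139.595 meV.
Eᵢ/kT = 0, 2.24936.
Z = Σ gᵢe^(−Eᵢ/kT) = 2·e^(−0) + 1·e^(−2.24936) = 2.00000 + 0.105467 = 2.10547.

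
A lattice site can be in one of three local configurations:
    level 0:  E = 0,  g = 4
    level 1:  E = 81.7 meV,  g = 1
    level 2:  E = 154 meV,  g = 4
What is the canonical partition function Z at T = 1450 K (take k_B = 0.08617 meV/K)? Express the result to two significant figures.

Z = 5.7

k_BT = 0.08617 × 1450 K = 124.9 meV.
Eᵢ/kT = 0, 0.6541, 1.233.
Z = Σ gᵢe^(−Eᵢ/kT) = 4·e^(−0) + 1·e^(−0.6541) + 4·e^(−1.233) = 4.000 + 0.5199 + 1.166 = 5.686.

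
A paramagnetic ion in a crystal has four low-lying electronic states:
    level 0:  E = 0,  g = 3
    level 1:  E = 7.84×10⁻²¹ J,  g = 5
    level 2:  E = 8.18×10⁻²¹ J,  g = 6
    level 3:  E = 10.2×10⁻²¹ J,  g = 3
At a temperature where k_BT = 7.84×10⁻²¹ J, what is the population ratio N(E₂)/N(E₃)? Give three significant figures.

n₂/n₃ = (g₂/g₃) exp[−(E₂−E₃)/kT] = (6/3) × exp(−(-2.02 ×10⁻²¹ J)/(7.84 ×10⁻²¹ J)) = (6/3) × exp(0.25765) = 2.59.

2.59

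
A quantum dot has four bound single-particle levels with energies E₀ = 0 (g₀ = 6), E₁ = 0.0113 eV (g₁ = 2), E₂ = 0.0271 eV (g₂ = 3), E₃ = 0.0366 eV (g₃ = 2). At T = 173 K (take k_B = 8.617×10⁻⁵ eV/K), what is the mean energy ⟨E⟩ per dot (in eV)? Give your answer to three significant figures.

k_BT = 8.617×10⁻⁵ × 173 K = 0.014907 eV.
Eᵢ/kT = 0, 0.75803, 1.8179, 2.4552.
Z = Σ gᵢe^(−Eᵢ/kT) = 6·e^(−0) + 2·e^(−0.75803) + 3·e^(−1.8179) + 2·e^(−2.4552) = 6.0000 + 0.93718 + 0.48710 + 0.17169 = 7.5960.
⟨E⟩ = Σ Eᵢ gᵢe^(−Eᵢ/kT) / Z = (0·6.0000 + 0.0113·0.93718 + 0.0271·0.48710 + 0.0366·0.17169) / 7.5960 = 0.00396 eV.

0.00396 eV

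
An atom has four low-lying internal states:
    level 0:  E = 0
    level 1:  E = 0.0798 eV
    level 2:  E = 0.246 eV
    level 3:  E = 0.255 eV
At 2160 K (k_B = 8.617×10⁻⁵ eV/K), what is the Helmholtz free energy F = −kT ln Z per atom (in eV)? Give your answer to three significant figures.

-0.144 eV

k_BT = 8.617×10⁻⁵ × 2160 K = 0.18613 eV.
Eᵢ/kT = 0, 0.42873, 1.3217, 1.3700.
Z = Σ e^(−Eᵢ/kT) = e^(−0) + e^(−0.42873) + e^(−1.3217) + e^(−1.3700) = 1.0000 + 0.65134 + 0.26668 + 0.25411 = 2.1721.
F = −kT ln Z = −0.18613 × ln(2.1721) = −0.18613 × 0.77569 = -0.144 eV.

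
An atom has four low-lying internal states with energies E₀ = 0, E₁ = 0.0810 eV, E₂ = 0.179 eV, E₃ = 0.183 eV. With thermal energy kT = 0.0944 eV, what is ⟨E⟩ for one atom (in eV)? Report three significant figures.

Eᵢ/kT = 0, 0.85805, 1.8962, 1.9386.
Z = Σ e^(−Eᵢ/kT) = e^(−0) + e^(−0.85805) + e^(−1.8962) + e^(−1.9386) = 1.0000 + 0.42399 + 0.15014 + 0.14391 = 1.7180.
⟨E⟩ = Σ Eᵢ e^(−Eᵢ/kT) / Z = (0·1.0000 + 0.0810·0.42399 + 0.179·0.15014 + 0.183·0.14391) / 1.7180 = 0.0510 eV.

0.0510 eV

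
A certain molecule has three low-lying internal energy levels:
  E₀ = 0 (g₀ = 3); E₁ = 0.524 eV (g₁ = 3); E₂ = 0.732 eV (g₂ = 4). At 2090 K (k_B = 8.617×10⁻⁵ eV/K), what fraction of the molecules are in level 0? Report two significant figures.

0.93

k_BT = 8.617×10⁻⁵ × 2090 K = 0.1801 eV.
Eᵢ/kT = 0, 2.909, 4.064.
Z = Σ gᵢe^(−Eᵢ/kT) = 3·e^(−0) + 3·e^(−2.909) + 4·e^(−4.064) = 3.000 + 0.1636 + 0.06872 = 3.232.
P₀ = g₀ e^(−E₀/kT) / Z = 3.000/3.232 = 0.93.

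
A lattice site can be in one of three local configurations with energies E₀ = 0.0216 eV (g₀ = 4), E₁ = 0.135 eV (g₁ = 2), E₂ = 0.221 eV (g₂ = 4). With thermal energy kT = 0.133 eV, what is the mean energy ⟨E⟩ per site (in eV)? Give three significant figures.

Eᵢ/kT = 0.16241, 1.0150, 1.6617.
Z = Σ gᵢe^(−Eᵢ/kT) = 4·e^(−0.16241) + 2·e^(−1.0150) + 4·e^(−1.6617) = 3.4004 + 0.72480 + 0.75926 = 4.8845.
⟨E⟩ = Σ Eᵢ gᵢe^(−Eᵢ/kT) / Z = (0.0216·3.4004 + 0.135·0.72480 + 0.221·0.75926) / 4.8845 = 0.0694 eV.

0.0694 eV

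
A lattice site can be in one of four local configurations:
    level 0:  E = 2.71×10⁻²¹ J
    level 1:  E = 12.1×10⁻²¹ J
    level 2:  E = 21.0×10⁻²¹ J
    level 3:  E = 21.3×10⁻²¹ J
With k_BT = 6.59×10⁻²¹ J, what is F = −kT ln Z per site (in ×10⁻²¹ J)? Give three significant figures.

Eᵢ/kT = 0.41123, 1.8361, 3.1866, 3.2322.
Z = Σ e^(−Eᵢ/kT) = e^(−0.41123) + e^(−1.8361) + e^(−3.1866) + e^(−3.2322) = 0.66283 + 0.15944 + 0.041312 + 0.039471 = 0.90305.
F = −kT ln Z = −6.59 × ln(0.90305) = −6.59 × -0.10198 = 0.672 ×10⁻²¹ J.

0.672 ×10⁻²¹ J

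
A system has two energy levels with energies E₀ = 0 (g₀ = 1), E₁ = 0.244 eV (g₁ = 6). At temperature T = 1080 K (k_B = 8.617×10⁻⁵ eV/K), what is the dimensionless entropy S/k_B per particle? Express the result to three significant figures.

1.16

k_BT = 8.617×10⁻⁵ × 1080 K = 0.093064 eV.
Eᵢ/kT = 0, 2.6219.
Z = Σ gᵢe^(−Eᵢ/kT) = 1·e^(−0) + 6·e^(−2.6219) = 1.0000 + 0.43599 = 1.4360.
⟨E⟩ = Σ EᵢPᵢ = 0.074082 eV.
S/k_B = ln Z + ⟨E⟩/kT = ln(1.4360) + 0.074082/0.093064 = 0.36186 + 0.79603 = 1.16.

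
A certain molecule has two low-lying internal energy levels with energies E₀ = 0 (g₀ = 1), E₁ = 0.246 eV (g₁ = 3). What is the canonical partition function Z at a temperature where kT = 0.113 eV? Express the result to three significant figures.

Eᵢ/kT = 0, 2.1770.
Z = Σ gᵢe^(−Eᵢ/kT) = 1·e^(−0) + 3·e^(−2.1770) = 1.0000 + 0.34014 = 1.3401.

Z = 1.34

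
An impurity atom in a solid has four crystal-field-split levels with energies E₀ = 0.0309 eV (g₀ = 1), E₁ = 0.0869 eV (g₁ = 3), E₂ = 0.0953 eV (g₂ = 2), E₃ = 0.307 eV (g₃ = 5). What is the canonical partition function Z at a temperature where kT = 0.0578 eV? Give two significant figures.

Z = 1.7

Eᵢ/kT = 0.5346, 1.503, 1.649, 5.311.
Z = Σ gᵢe^(−Eᵢ/kT) = 1·e^(−0.5346) + 3·e^(−1.503) + 2·e^(−1.649) + 5·e^(−5.311) = 0.5859 + 0.6674 + 0.3845 + 0.02468 = 1.662.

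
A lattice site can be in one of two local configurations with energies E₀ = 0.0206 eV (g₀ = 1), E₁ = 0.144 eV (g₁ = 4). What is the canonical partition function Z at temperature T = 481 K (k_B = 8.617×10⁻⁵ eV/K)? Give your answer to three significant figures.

Z = 0.732

k_BT = 8.617×10⁻⁵ × 481 K = 0.041448 eV.
Eᵢ/kT = 0.49701, 3.4742.
Z = Σ gᵢe^(−Eᵢ/kT) = 1·e^(−0.49701) + 4·e^(−3.4742) = 0.60835 + 0.12395 = 0.73230.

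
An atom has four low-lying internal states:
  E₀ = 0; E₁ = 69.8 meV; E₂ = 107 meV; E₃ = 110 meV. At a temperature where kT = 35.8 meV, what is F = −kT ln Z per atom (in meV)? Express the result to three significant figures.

Eᵢ/kT = 0, 1.9497, 2.9888, 3.0726.
Z = Σ e^(−Eᵢ/kT) = e^(−0) + e^(−1.9497) + e^(−2.9888) + e^(−3.0726) = 1.0000 + 0.14232 + 0.050348 + 0.046301 = 1.2390.
F = −kT ln Z = −35.8 × ln(1.2390) = −35.8 × 0.21430 = -7.67 meV.

-7.67 meV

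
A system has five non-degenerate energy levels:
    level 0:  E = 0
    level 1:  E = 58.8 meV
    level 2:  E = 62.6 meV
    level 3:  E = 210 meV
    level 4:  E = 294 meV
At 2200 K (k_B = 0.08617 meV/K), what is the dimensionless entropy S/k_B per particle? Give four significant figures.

1.484

k_BT = 0.08617 × 2200 K = 189.574 meV.
Eᵢ/kT = 0, 0.310169, 0.330214, 1.10775, 1.55085.
Z = Σ e^(−Eᵢ/kT) = e^(−0) + e^(−0.310169) + e^(−0.330214) + e^(−1.10775) + e^(−1.55085) = 1.00000 + 0.733323 + 0.718770 + 0.330301 + 0.212068 = 2.99446.
⟨E⟩ = Σ EᵢPᵢ = 73.4108 meV.
S/k_B = ln Z + ⟨E⟩/kT = ln(2.99446) + 73.4108/189.574 = 1.09676 + 0.387241 = 1.484.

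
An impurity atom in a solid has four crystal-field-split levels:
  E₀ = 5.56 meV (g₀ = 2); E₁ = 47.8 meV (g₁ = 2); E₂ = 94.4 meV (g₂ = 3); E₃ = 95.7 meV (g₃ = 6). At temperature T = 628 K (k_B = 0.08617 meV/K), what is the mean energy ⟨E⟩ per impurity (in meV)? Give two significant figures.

k_BT = 0.08617 × 628 K = 54.11 meV.
Eᵢ/kT = 0.1028, 0.8834, 1.745, 1.769.
Z = Σ gᵢe^(−Eᵢ/kT) = 2·e^(−0.1028) + 2·e^(−0.8834) + 3·e^(−1.745) + 6·e^(−1.769) = 1.805 + 0.8268 + 0.5239 + 1.023 = 4.179.
⟨E⟩ = Σ Eᵢ gᵢe^(−Eᵢ/kT) / Z = (5.56·1.805 + 47.8·0.8268 + 94.4·0.5239 + 95.7·1.023) / 4.179 = 47 meV.

47 meV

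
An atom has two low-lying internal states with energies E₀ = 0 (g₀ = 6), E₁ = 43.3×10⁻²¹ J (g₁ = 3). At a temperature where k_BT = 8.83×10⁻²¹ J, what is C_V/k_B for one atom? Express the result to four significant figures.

0.08854

Eᵢ/kT = 0, 4.90374.
Z = Σ gᵢe^(−Eᵢ/kT) = 6·e^(−0) + 3·e^(−4.90374) = 6.00000 + 0.0222564 = 6.02226.
⟨E⟩ = 0.160023, ⟨E²⟩ = 6.92901.
C_V/k_B = (⟨E²⟩ − ⟨E⟩²)/(kT)² = (6.92901 − 0.0256074)/77.9689 = 0.08854.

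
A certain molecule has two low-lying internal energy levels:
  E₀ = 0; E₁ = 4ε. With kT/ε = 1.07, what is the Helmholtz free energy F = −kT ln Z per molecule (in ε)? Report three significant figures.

-0.0252 ε

Eᵢ/kT = 0, 3.7383.
Z = Σ e^(−Eᵢ/kT) = e^(−0) + e^(−3.7383) = 1.0000 + 0.023795 = 1.0238.
F = −kT ln Z = −1.07 × ln(1.0238) = −1.07 × 0.023521 = -0.0252 ε.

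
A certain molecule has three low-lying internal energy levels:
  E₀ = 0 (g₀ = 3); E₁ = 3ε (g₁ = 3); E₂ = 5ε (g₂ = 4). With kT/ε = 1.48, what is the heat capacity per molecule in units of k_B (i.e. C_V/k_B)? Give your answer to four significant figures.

0.7730

Eᵢ/kT = 0, 2.02703, 3.37838.
Z = Σ gᵢe^(−Eᵢ/kT) = 3·e^(−0) + 3·e^(−2.02703) + 4·e^(−3.37838) = 3.00000 + 0.395179 + 0.136411 = 3.53159.
⟨E⟩ = 0.528825 ε, ⟨E²⟩ = 1.97273 ε².
C_V/k_B = (⟨E²⟩ − ⟨E⟩²)/(kT)² = (1.97273 − 0.279656)/2.19040 = 0.7730.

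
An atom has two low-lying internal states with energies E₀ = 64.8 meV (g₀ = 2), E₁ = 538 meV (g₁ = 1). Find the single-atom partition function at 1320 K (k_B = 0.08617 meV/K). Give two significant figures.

k_BT = 0.08617 × 1320 K = 113.7 meV.
Eᵢ/kT = 0.5699, 4.732.
Z = Σ gᵢe^(−Eᵢ/kT) = 2·e^(−0.5699) + 1·e^(−4.732) = 1.131 + 0.008809 = 1.140.

Z = 1.1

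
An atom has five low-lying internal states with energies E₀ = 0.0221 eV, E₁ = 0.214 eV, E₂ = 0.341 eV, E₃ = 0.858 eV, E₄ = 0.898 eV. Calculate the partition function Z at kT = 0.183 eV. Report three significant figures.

Eᵢ/kT = 0.12077, 1.1694, 1.8634, 4.6885, 4.9071.
Z = Σ e^(−Eᵢ/kT) = e^(−0.12077) + e^(−1.1694) + e^(−1.8634) + e^(−4.6885) + e^(−4.9071) = 0.88624 + 0.31055 + 0.15514 + 0.0092005 + 0.0073939 = 1.3685.

Z = 1.37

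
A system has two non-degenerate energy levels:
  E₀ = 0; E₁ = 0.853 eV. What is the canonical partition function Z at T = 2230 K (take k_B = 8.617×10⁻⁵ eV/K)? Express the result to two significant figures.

Z = 1.0

k_BT = 8.617×10⁻⁵ × 2230 K = 0.1922 eV.
Eᵢ/kT = 0, 4.438.
Z = Σ e^(−Eᵢ/kT) = e^(−0) + e^(−4.438) = 1.000 + 0.01182 = 1.012.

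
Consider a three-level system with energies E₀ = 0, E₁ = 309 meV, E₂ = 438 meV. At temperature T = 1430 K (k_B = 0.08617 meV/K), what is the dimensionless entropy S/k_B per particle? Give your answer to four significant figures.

0.3800

k_BT = 0.08617 × 1430 K = 123.223 meV.
Eᵢ/kT = 0, 2.50765, 3.55453.
Z = Σ e^(−Eᵢ/kT) = e^(−0) + e^(−2.50765) + e^(−3.55453) = 1.00000 + 0.0814594 + 0.0285948 = 1.11005.
⟨E⟩ = Σ EᵢPᵢ = 33.9584 meV.
S/k_B = ln Z + ⟨E⟩/kT = ln(1.11005) + 33.9584/123.223 = 0.104405 + 0.275585 = 0.3800.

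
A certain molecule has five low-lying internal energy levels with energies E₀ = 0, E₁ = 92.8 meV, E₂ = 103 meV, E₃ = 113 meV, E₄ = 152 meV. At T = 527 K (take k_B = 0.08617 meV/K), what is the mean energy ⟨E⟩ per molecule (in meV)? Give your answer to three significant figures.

27.7 meV

k_BT = 0.08617 × 527 K = 45.412 meV.
Eᵢ/kT = 0, 2.0435, 2.2681, 2.4883, 3.3471.
Z = Σ e^(−Eᵢ/kT) = e^(−0) + e^(−2.0435) + e^(−2.2681) + e^(−2.4883) + e^(−3.3471) = 1.0000 + 0.12957 + 0.10351 + 0.083051 + 0.035186 = 1.3513.
⟨E⟩ = Σ Eᵢ e^(−Eᵢ/kT) / Z = (0·1.0000 + 92.8·0.12957 + 103·0.10351 + 113·0.083051 + 152·0.035186) / 1.3513 = 27.7 meV.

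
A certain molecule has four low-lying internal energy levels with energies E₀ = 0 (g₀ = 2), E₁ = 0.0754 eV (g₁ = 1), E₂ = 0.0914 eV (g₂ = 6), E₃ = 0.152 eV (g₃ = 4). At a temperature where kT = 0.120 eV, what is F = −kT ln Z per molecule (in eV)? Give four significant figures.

Eᵢ/kT = 0, 0.628333, 0.761667, 1.26667.
Z = Σ gᵢe^(−Eᵢ/kT) = 2·e^(−0) + 1·e^(−0.628333) + 6·e^(−0.761667) + 4·e^(−1.26667) = 2.00000 + 0.533480 + 2.80132 + 1.12707 = 6.46187.
F = −kT ln Z = −0.120 × ln(6.46187) = −0.120 × 1.86592 = -0.2239 eV.

-0.2239 eV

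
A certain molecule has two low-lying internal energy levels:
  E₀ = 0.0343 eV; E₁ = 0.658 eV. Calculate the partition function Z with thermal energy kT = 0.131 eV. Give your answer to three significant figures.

Eᵢ/kT = 0.26183, 5.0229.
Z = Σ e^(−Eᵢ/kT) = e^(−0.26183) + e^(−5.0229) = 0.76964 + 0.0065854 = 0.77623.

Z = 0.776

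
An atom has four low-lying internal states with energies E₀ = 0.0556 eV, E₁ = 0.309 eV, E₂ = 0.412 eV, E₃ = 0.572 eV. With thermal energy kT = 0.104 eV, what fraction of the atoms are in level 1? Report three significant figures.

Eᵢ/kT = 0.53462, 2.9712, 3.9615, 5.5000.
Z = Σ e^(−Eᵢ/kT) = e^(−0.53462) + e^(−2.9712) + e^(−3.9615) + e^(−5.5000) = 0.58589 + 0.051242 + 0.019035 + 0.0040868 = 0.66025.
P₁ = e^(−E₁/kT) / Z = 0.051242/0.66025 = 0.0776.

0.0776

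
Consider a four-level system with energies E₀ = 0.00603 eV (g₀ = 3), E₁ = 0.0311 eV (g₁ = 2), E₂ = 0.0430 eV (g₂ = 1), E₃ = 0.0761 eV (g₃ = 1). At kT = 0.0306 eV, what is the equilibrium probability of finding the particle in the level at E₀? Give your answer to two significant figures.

0.70

Eᵢ/kT = 0.1971, 1.016, 1.405, 2.487.
Z = Σ gᵢe^(−Eᵢ/kT) = 3·e^(−0.1971) + 2·e^(−1.016) + 1·e^(−1.405) + 1·e^(−2.487) = 2.463 + 0.7241 + 0.2454 + 0.08316 = 3.516.
P₀ = g₀ e^(−E₀/kT) / Z = 2.463/3.516 = 0.70.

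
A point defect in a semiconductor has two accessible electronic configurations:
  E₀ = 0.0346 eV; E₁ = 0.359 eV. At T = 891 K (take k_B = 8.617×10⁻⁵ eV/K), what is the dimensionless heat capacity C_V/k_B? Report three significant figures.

k_BT = 8.617×10⁻⁵ × 891 K = 0.076777 eV.
Eᵢ/kT = 0.45066, 4.6759.
Z = Σ e^(−Eᵢ/kT) = e^(−0.45066) + e^(−4.6759) = 0.63721 + 0.0093171 = 0.64653.
⟨E⟩ = 0.039275 eV, ⟨E²⟩ = 0.0030372 eV².
C_V/k_B = (⟨E²⟩ − ⟨E⟩²)/(kT)² = (0.0030372 − 0.0015425)/0.0058947 = 0.254.

0.254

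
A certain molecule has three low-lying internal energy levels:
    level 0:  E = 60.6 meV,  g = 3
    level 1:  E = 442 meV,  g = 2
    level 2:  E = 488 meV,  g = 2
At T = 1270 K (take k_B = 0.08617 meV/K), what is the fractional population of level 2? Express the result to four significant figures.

k_BT = 0.08617 × 1270 K = 109.436 meV.
Eᵢ/kT = 0.553748, 4.03889, 4.45923.
Z = Σ gᵢe^(−Eᵢ/kT) = 3·e^(−0.553748) + 2·e^(−4.03889) + 2·e^(−4.45923) = 1.72437 + 0.0352340 + 0.0231425 = 1.78275.
P₂ = g₂ e^(−E₂/kT) / Z = 0.0231425/1.78275 = 0.01298.

0.01298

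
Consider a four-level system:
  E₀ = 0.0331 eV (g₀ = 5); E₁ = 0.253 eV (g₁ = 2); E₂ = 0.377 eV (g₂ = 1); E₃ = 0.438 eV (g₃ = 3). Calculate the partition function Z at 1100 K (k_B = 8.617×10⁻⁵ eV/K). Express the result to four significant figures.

Z = 3.713

k_BT = 8.617×10⁻⁵ × 1100 K = 0.0947870 eV.
Eᵢ/kT = 0.349204, 2.66914, 3.97734, 4.62089.
Z = Σ gᵢe^(−Eᵢ/kT) = 5·e^(−0.349204) + 2·e^(−2.66914) + 1·e^(−3.97734) + 3·e^(−4.62089) = 3.52625 + 0.138624 + 0.0187354 + 0.0295321 = 3.71314.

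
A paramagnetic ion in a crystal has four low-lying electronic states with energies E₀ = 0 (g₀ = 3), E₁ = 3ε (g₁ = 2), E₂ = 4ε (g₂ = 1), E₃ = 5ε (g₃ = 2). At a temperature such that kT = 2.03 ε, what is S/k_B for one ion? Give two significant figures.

Eᵢ/kT = 0, 1.478, 1.970, 2.463.
Z = Σ gᵢe^(−Eᵢ/kT) = 3·e^(−0) + 2·e^(−1.478) + 1·e^(−1.970) + 2·e^(−2.463) = 3.000 + 0.4562 + 0.1395 + 0.1704 = 3.766.
⟨E⟩ = Σ EᵢPᵢ = 0.7378 ε.
S/k_B = ln Z + ⟨E⟩/kT = ln(3.766) + 0.7378/2.03 = 1.326 + 0.3634 = 1.7.

1.7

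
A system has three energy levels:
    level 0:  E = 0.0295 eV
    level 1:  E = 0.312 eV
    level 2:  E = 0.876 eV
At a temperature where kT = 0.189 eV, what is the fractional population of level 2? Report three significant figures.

0.00918

Eᵢ/kT = 0.15608, 1.6508, 4.6349.
Z = Σ e^(−Eᵢ/kT) = e^(−0.15608) + e^(−1.6508) + e^(−4.6349) = 0.85549 + 0.19190 + 0.0097071 = 1.0571.
P₂ = e^(−E₂/kT) / Z = 0.0097071/1.0571 = 0.00918.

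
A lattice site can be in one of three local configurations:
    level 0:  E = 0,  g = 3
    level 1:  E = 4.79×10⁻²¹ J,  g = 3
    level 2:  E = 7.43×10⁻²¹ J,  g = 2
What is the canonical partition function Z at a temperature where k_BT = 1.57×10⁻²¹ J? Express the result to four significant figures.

Z = 3.160

Eᵢ/kT = 0, 3.05096, 4.73248.
Z = Σ gᵢe^(−Eᵢ/kT) = 3·e^(−0) + 3·e^(−3.05096) + 2·e^(−4.73248) = 3.00000 + 0.141940 + 0.0176092 = 3.15955.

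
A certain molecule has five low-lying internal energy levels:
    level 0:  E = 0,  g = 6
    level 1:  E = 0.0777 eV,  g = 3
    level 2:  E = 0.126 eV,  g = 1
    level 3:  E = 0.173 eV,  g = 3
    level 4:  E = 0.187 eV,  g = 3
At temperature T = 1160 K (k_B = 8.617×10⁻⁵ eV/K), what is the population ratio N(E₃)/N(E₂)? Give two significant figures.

k_BT = 8.617×10⁻⁵ × 1160 K = 0.09996 eV.
n₃/n₂ = (g₃/g₂) exp[−(E₃−E₂)/kT] = (3/1) × exp(−(0.047 eV)/(0.09996 eV)) = (3/1) × exp(-0.4702) = 1.9.

1.9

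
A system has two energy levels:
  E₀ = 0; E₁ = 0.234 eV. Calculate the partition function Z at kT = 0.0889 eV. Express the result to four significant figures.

Z = 1.072

Eᵢ/kT = 0, 2.63217.
Z = Σ e^(−Eᵢ/kT) = e^(−0) + e^(−2.63217) = 1.00000 + 0.0719222 = 1.07192.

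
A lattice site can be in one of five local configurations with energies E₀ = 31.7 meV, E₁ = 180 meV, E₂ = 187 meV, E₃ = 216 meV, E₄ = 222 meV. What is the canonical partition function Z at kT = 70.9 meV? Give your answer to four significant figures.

Z = 0.8812

Eᵢ/kT = 0.447109, 2.53879, 2.63752, 3.04654, 3.13117.
Z = Σ e^(−Eᵢ/kT) = e^(−0.447109) + e^(−2.53879) + e^(−2.63752) + e^(−3.04654) + e^(−3.13117) = 0.639474 + 0.0789619 + 0.0715385 + 0.0475231 + 0.0436667 = 0.881164.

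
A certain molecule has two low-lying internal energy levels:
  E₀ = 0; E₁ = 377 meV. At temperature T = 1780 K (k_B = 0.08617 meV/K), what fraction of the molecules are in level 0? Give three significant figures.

0.921

k_BT = 0.08617 × 1780 K = 153.38 meV.
Eᵢ/kT = 0, 2.4579.
Z = Σ e^(−Eᵢ/kT) = e^(−0) + e^(−2.4579) = 1.0000 + 0.085615 = 1.0856.
P₀ = e^(−E₀/kT) / Z = 1.0000/1.0856 = 0.921.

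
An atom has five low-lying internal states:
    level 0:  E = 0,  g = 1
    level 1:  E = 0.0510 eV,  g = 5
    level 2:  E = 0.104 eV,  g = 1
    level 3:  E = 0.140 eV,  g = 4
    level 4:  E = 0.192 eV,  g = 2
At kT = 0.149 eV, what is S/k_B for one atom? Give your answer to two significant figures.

2.5

Eᵢ/kT = 0, 0.3423, 0.6980, 0.9396, 1.289.
Z = Σ gᵢe^(−Eᵢ/kT) = 1·e^(−0) + 5·e^(−0.3423) + 1·e^(−0.6980) + 4·e^(−0.9396) + 2·e^(−1.289) = 1.000 + 3.551 + 0.4976 + 1.563 + 0.5511 = 7.163.
⟨E⟩ = Σ EᵢPᵢ = 0.07783 eV.
S/k_B = ln Z + ⟨E⟩/kT = ln(7.163) + 0.07783/0.149 = 1.969 + 0.5223 = 2.5.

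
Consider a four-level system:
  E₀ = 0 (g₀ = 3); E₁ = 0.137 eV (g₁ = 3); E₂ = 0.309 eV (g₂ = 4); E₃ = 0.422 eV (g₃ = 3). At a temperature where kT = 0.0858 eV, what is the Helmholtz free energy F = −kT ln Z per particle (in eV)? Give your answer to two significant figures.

-0.11 eV

Eᵢ/kT = 0, 1.597, 3.601, 4.918.
Z = Σ gᵢe^(−Eᵢ/kT) = 3·e^(−0) + 3·e^(−1.597) + 4·e^(−3.601) + 3·e^(−4.918) = 3.000 + 0.6075 + 0.1092 + 0.02194 = 3.739.
F = −kT ln Z = −0.0858 × ln(3.739) = −0.0858 × 1.319 = -0.11 eV.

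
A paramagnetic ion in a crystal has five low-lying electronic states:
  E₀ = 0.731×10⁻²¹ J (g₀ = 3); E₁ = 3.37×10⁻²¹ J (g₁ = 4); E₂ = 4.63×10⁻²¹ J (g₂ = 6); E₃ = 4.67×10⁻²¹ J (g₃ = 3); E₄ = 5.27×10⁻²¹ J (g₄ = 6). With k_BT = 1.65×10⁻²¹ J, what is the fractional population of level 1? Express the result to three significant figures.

Eᵢ/kT = 0.44303, 2.0424, 2.8061, 2.8303, 3.1939.
Z = Σ gᵢe^(−Eᵢ/kT) = 3·e^(−0.44303) + 4·e^(−2.0424) + 6·e^(−2.8061) + 3·e^(−2.8303) + 6·e^(−3.1939) = 1.9263 + 0.51887 + 0.36264 + 0.17699 + 0.24607 = 3.2309.
P₁ = g₁ e^(−E₁/kT) / Z = 0.51887/3.2309 = 0.161.

0.161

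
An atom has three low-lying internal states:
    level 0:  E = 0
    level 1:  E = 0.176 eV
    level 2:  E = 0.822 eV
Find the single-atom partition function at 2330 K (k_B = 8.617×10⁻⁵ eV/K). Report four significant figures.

k_BT = 8.617×10⁻⁵ × 2330 K = 0.200776 eV.
Eᵢ/kT = 0, 0.876599, 4.09411.
Z = Σ e^(−Eᵢ/kT) = e^(−0) + e^(−0.876599) + e^(−4.09411) = 1.00000 + 0.416196 + 0.0166706 = 1.43287.

Z = 1.433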